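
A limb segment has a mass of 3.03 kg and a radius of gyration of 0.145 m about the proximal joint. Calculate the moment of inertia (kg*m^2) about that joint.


I = m * k^2
I = 3.03 * 0.145^2
k^2 = 0.0210
I = 0.0637


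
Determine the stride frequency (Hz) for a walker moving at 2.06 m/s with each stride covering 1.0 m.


f = v / stride_length
f = 2.06 / 1.0
f = 2.0600


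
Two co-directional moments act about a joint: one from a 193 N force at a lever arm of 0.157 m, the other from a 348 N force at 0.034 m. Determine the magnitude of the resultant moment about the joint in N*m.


M = F1 * d1 + F2 * d2
M = 193 * 0.157 + 348 * 0.034
M = 30.3010 + 11.8320
M = 42.1330


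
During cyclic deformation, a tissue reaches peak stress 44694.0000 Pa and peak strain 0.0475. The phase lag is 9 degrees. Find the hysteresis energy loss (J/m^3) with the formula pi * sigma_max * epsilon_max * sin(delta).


E_loss = pi * sigma_max * epsilon_max * sin(delta)
delta = 9 deg = 0.1571 rad
sin(delta) = 0.1564
E_loss = pi * 44694.0000 * 0.0475 * 0.1564
E_loss = 1043.3383


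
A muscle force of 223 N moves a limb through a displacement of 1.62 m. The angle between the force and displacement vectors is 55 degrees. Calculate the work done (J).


W = F * d * cos(theta)
theta = 55 deg = 0.9599 rad
cos(theta) = 0.5736
W = 223 * 1.62 * 0.5736
W = 207.2102


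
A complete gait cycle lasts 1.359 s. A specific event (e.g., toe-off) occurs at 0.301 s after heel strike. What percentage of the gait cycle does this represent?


pct = (event_time / cycle_time) * 100
pct = (0.301 / 1.359) * 100
ratio = 0.2215
pct = 22.1486


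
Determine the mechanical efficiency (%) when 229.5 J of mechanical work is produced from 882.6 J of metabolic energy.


eta = (W_mech / E_meta) * 100
eta = (229.5 / 882.6) * 100
ratio = 0.2600
eta = 26.0027


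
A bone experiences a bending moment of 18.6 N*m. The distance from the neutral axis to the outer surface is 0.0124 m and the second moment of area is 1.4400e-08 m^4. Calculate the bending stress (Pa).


sigma = M * c / I
sigma = 18.6 * 0.0124 / 1.4400e-08
M * c = 0.2306
sigma = 1.6017e+07


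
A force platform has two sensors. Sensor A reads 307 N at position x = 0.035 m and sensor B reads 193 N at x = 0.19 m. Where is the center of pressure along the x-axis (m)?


COP_x = (F1*x1 + F2*x2) / (F1 + F2)
COP_x = (307*0.035 + 193*0.19) / (307 + 193)
Numerator = 47.4150
Denominator = 500
COP_x = 0.0948


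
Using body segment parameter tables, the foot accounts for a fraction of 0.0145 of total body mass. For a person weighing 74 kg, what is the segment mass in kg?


m_segment = body_mass * fraction
m_segment = 74 * 0.0145
m_segment = 1.0730


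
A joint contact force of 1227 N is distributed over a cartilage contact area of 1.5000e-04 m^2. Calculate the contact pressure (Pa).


P = F / A
P = 1227 / 1.5000e-04
P = 8.1800e+06


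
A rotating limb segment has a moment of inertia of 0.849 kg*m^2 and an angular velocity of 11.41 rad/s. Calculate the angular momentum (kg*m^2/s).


L = I * omega
L = 0.849 * 11.41
L = 9.6871


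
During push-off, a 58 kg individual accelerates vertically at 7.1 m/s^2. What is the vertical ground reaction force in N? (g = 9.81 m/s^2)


GRF = m * (g + a)
GRF = 58 * (9.81 + 7.1)
GRF = 58 * 16.9100
GRF = 980.7800


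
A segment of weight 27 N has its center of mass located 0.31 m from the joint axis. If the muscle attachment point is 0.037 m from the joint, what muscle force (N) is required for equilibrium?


F_muscle = W * d_load / d_muscle
F_muscle = 27 * 0.31 / 0.037
Numerator = 8.3700
F_muscle = 226.2162


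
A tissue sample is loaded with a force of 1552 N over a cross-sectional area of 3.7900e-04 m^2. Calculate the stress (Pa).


stress = F / A
stress = 1552 / 3.7900e-04
stress = 4.0950e+06


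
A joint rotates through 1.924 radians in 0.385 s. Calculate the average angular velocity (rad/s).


omega = delta_theta / delta_t
omega = 1.924 / 0.385
omega = 4.9974


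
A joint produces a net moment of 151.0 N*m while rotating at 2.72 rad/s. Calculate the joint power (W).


P = M * omega
P = 151.0 * 2.72
P = 410.7200


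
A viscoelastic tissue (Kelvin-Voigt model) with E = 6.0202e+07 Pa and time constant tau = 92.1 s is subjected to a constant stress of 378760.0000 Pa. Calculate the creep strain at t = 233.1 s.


epsilon(t) = (sigma/E) * (1 - exp(-t/tau))
sigma/E = 378760.0000 / 6.0202e+07 = 0.0063
exp(-t/tau) = exp(-233.1 / 92.1) = 0.0796
epsilon = 0.0063 * (1 - 0.0796)
epsilon = 0.0058


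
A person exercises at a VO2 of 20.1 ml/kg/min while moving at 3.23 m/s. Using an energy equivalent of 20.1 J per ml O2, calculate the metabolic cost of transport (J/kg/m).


Power per kg = VO2 * 20.1 / 60
Power per kg = 20.1 * 20.1 / 60 = 6.7335 W/kg
Cost = power_per_kg / speed
Cost = 6.7335 / 3.23
Cost = 2.0847


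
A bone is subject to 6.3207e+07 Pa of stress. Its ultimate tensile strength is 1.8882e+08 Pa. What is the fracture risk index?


FRI = applied / ultimate
FRI = 6.3207e+07 / 1.8882e+08
FRI = 0.3347


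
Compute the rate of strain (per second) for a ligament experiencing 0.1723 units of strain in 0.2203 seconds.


strain_rate = delta_strain / delta_t
strain_rate = 0.1723 / 0.2203
strain_rate = 0.7821


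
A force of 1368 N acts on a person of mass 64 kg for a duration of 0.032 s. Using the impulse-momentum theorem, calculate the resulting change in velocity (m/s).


J = F * dt = 1368 * 0.032 = 43.7760 N*s
delta_v = J / m
delta_v = 43.7760 / 64
delta_v = 0.6840


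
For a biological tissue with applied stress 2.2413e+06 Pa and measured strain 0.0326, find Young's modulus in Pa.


E = stress / strain
E = 2.2413e+06 / 0.0326
E = 6.8752e+07


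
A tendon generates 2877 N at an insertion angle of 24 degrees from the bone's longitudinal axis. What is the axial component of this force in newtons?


F_eff = F_tendon * cos(theta)
theta = 24 deg = 0.4189 rad
cos(theta) = 0.9135
F_eff = 2877 * 0.9135
F_eff = 2628.2703


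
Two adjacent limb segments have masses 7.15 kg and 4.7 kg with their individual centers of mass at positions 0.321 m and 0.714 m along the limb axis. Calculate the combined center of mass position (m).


COM = (m1*x1 + m2*x2) / (m1 + m2)
COM = (7.15*0.321 + 4.7*0.714) / (7.15 + 4.7)
Numerator = 5.6509
Denominator = 11.8500
COM = 0.4769


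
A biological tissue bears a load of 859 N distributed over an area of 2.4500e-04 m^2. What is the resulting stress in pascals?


stress = F / A
stress = 859 / 2.4500e-04
stress = 3.5061e+06


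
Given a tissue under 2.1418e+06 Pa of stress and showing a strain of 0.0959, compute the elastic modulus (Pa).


E = stress / strain
E = 2.1418e+06 / 0.0959
E = 2.2334e+07


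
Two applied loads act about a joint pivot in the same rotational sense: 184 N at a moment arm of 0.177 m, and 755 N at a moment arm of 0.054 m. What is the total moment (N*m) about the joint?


M = F1 * d1 + F2 * d2
M = 184 * 0.177 + 755 * 0.054
M = 32.5680 + 40.7700
M = 73.3380


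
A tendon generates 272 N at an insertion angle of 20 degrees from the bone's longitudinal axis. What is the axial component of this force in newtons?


F_eff = F_tendon * cos(theta)
theta = 20 deg = 0.3491 rad
cos(theta) = 0.9397
F_eff = 272 * 0.9397
F_eff = 255.5964


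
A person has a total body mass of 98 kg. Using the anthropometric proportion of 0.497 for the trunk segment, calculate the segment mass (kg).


m_segment = body_mass * fraction
m_segment = 98 * 0.497
m_segment = 48.7060


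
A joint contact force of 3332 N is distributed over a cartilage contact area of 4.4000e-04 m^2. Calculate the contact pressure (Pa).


P = F / A
P = 3332 / 4.4000e-04
P = 7.5727e+06


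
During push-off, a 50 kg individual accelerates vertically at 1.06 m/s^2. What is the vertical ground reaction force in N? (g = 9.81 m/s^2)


GRF = m * (g + a)
GRF = 50 * (9.81 + 1.06)
GRF = 50 * 10.8700
GRF = 543.5000


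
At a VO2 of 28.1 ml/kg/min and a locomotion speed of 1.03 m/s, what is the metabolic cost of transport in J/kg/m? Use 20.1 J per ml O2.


Power per kg = VO2 * 20.1 / 60
Power per kg = 28.1 * 20.1 / 60 = 9.4135 W/kg
Cost = power_per_kg / speed
Cost = 9.4135 / 1.03
Cost = 9.1393


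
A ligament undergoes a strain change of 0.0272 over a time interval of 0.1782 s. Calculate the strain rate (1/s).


strain_rate = delta_strain / delta_t
strain_rate = 0.0272 / 0.1782
strain_rate = 0.1526


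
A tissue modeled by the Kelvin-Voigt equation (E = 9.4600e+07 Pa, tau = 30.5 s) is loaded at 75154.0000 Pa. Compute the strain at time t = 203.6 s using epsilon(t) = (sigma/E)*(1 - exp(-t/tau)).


epsilon(t) = (sigma/E) * (1 - exp(-t/tau))
sigma/E = 75154.0000 / 9.4600e+07 = 7.9444e-04
exp(-t/tau) = exp(-203.6 / 30.5) = 0.0013
epsilon = 7.9444e-04 * (1 - 0.0013)
epsilon = 7.9344e-04


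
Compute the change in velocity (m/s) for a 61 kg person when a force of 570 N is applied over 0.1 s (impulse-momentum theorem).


J = F * dt = 570 * 0.1 = 57.0000 N*s
delta_v = J / m
delta_v = 57.0000 / 61
delta_v = 0.9344


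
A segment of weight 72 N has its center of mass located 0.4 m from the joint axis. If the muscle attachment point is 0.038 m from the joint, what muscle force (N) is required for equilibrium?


F_muscle = W * d_load / d_muscle
F_muscle = 72 * 0.4 / 0.038
Numerator = 28.8000
F_muscle = 757.8947


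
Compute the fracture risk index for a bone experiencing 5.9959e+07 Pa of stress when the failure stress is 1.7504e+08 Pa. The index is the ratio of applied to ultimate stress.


FRI = applied / ultimate
FRI = 5.9959e+07 / 1.7504e+08
FRI = 0.3425


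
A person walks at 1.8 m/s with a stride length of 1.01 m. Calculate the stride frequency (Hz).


f = v / stride_length
f = 1.8 / 1.01
f = 1.7822


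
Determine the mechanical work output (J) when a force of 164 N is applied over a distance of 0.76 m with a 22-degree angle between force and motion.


W = F * d * cos(theta)
theta = 22 deg = 0.3840 rad
cos(theta) = 0.9272
W = 164 * 0.76 * 0.9272
W = 115.5642


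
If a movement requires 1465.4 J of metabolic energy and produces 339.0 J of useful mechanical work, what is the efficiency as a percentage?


eta = (W_mech / E_meta) * 100
eta = (339.0 / 1465.4) * 100
ratio = 0.2313
eta = 23.1336


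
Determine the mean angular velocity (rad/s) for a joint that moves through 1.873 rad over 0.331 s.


omega = delta_theta / delta_t
omega = 1.873 / 0.331
omega = 5.6586


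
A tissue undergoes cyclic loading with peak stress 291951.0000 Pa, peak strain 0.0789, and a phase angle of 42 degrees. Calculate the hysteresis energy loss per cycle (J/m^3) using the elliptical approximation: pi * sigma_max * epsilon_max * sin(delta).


E_loss = pi * sigma_max * epsilon_max * sin(delta)
delta = 42 deg = 0.7330 rad
sin(delta) = 0.6691
E_loss = pi * 291951.0000 * 0.0789 * 0.6691
E_loss = 48422.5591


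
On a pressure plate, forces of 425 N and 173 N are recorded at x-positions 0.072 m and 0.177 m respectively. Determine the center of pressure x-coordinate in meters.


COP_x = (F1*x1 + F2*x2) / (F1 + F2)
COP_x = (425*0.072 + 173*0.177) / (425 + 173)
Numerator = 61.2210
Denominator = 598
COP_x = 0.1024


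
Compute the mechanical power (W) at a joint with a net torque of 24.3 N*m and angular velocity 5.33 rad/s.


P = M * omega
P = 24.3 * 5.33
P = 129.5190


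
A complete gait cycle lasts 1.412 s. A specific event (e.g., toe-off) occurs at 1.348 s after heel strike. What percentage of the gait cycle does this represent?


pct = (event_time / cycle_time) * 100
pct = (1.348 / 1.412) * 100
ratio = 0.9547
pct = 95.4674


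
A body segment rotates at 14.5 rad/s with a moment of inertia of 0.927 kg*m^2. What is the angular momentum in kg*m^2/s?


L = I * omega
L = 0.927 * 14.5
L = 13.4415


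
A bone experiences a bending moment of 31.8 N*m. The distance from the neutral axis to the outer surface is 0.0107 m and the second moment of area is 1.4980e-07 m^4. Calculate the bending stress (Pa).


sigma = M * c / I
sigma = 31.8 * 0.0107 / 1.4980e-07
M * c = 0.3403
sigma = 2.2714e+06


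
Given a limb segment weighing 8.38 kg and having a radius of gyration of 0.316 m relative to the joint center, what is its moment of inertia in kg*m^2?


I = m * k^2
I = 8.38 * 0.316^2
k^2 = 0.0999
I = 0.8368


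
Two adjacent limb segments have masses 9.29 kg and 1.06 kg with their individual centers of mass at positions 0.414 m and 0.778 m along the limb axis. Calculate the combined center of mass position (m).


COM = (m1*x1 + m2*x2) / (m1 + m2)
COM = (9.29*0.414 + 1.06*0.778) / (9.29 + 1.06)
Numerator = 4.6707
Denominator = 10.3500
COM = 0.4513


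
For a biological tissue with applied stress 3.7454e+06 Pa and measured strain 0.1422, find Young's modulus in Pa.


E = stress / strain
E = 3.7454e+06 / 0.1422
E = 2.6339e+07


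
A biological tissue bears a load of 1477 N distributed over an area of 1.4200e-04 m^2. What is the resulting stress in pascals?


stress = F / A
stress = 1477 / 1.4200e-04
stress = 1.0401e+07


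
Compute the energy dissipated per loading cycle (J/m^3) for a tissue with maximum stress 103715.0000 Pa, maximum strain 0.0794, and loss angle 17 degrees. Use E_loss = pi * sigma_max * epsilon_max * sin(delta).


E_loss = pi * sigma_max * epsilon_max * sin(delta)
delta = 17 deg = 0.2967 rad
sin(delta) = 0.2924
E_loss = pi * 103715.0000 * 0.0794 * 0.2924
E_loss = 7563.9263


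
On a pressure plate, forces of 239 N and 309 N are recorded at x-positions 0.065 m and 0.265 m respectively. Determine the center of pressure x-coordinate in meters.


COP_x = (F1*x1 + F2*x2) / (F1 + F2)
COP_x = (239*0.065 + 309*0.265) / (239 + 309)
Numerator = 97.4200
Denominator = 548
COP_x = 0.1778


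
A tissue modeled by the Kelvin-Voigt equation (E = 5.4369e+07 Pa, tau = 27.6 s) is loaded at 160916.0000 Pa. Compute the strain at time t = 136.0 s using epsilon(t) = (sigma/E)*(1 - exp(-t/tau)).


epsilon(t) = (sigma/E) * (1 - exp(-t/tau))
sigma/E = 160916.0000 / 5.4369e+07 = 0.0030
exp(-t/tau) = exp(-136.0 / 27.6) = 0.0072
epsilon = 0.0030 * (1 - 0.0072)
epsilon = 0.0029


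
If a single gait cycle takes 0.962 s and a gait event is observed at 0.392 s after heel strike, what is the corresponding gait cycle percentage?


pct = (event_time / cycle_time) * 100
pct = (0.392 / 0.962) * 100
ratio = 0.4075
pct = 40.7484


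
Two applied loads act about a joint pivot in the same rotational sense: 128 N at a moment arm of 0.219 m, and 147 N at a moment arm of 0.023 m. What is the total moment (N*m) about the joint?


M = F1 * d1 + F2 * d2
M = 128 * 0.219 + 147 * 0.023
M = 28.0320 + 3.3810
M = 31.4130


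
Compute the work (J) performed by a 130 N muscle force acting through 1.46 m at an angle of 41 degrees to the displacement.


W = F * d * cos(theta)
theta = 41 deg = 0.7156 rad
cos(theta) = 0.7547
W = 130 * 1.46 * 0.7547
W = 143.2439


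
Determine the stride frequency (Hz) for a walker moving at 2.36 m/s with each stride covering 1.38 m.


f = v / stride_length
f = 2.36 / 1.38
f = 1.7101


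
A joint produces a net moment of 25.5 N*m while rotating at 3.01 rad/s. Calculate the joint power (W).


P = M * omega
P = 25.5 * 3.01
P = 76.7550


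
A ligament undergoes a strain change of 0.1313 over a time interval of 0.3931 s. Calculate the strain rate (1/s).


strain_rate = delta_strain / delta_t
strain_rate = 0.1313 / 0.3931
strain_rate = 0.3340


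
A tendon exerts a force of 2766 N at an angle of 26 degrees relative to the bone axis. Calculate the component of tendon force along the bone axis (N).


F_eff = F_tendon * cos(theta)
theta = 26 deg = 0.4538 rad
cos(theta) = 0.8988
F_eff = 2766 * 0.8988
F_eff = 2486.0643


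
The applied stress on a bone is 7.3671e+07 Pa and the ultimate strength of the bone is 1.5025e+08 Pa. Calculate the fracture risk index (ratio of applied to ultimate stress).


FRI = applied / ultimate
FRI = 7.3671e+07 / 1.5025e+08
FRI = 0.4903


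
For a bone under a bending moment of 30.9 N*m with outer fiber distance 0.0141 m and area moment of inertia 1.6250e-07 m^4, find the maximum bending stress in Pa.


sigma = M * c / I
sigma = 30.9 * 0.0141 / 1.6250e-07
M * c = 0.4357
sigma = 2.6812e+06


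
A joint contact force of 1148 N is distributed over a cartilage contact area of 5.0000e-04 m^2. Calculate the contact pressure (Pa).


P = F / A
P = 1148 / 5.0000e-04
P = 2.2960e+06


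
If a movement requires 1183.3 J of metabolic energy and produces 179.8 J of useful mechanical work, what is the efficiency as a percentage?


eta = (W_mech / E_meta) * 100
eta = (179.8 / 1183.3) * 100
ratio = 0.1519
eta = 15.1948


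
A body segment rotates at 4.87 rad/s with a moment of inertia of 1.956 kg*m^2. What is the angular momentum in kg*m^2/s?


L = I * omega
L = 1.956 * 4.87
L = 9.5257


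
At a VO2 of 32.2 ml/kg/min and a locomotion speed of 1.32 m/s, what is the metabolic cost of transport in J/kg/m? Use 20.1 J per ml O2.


Power per kg = VO2 * 20.1 / 60
Power per kg = 32.2 * 20.1 / 60 = 10.7870 W/kg
Cost = power_per_kg / speed
Cost = 10.7870 / 1.32
Cost = 8.1720


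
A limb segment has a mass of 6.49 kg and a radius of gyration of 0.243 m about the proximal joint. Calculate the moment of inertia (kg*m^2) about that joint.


I = m * k^2
I = 6.49 * 0.243^2
k^2 = 0.0590
I = 0.3832


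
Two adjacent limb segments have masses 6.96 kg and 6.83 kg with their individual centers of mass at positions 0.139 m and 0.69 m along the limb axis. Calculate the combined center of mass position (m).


COM = (m1*x1 + m2*x2) / (m1 + m2)
COM = (6.96*0.139 + 6.83*0.69) / (6.96 + 6.83)
Numerator = 5.6801
Denominator = 13.7900
COM = 0.4119


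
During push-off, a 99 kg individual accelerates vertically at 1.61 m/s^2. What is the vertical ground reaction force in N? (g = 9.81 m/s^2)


GRF = m * (g + a)
GRF = 99 * (9.81 + 1.61)
GRF = 99 * 11.4200
GRF = 1130.5800


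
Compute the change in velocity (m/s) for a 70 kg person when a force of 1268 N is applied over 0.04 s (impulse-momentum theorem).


J = F * dt = 1268 * 0.04 = 50.7200 N*s
delta_v = J / m
delta_v = 50.7200 / 70
delta_v = 0.7246


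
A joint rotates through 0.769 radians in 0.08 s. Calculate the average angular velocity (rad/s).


omega = delta_theta / delta_t
omega = 0.769 / 0.08
omega = 9.6125


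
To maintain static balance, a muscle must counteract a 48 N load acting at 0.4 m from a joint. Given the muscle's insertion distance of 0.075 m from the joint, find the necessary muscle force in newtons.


F_muscle = W * d_load / d_muscle
F_muscle = 48 * 0.4 / 0.075
Numerator = 19.2000
F_muscle = 256.0000


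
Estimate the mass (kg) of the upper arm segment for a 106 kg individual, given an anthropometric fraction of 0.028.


m_segment = body_mass * fraction
m_segment = 106 * 0.028
m_segment = 2.9680


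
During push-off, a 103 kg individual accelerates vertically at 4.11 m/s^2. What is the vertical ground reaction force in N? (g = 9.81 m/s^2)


GRF = m * (g + a)
GRF = 103 * (9.81 + 4.11)
GRF = 103 * 13.9200
GRF = 1433.7600


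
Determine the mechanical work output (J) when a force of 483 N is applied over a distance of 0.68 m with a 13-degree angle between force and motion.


W = F * d * cos(theta)
theta = 13 deg = 0.2269 rad
cos(theta) = 0.9744
W = 483 * 0.68 * 0.9744
W = 320.0221


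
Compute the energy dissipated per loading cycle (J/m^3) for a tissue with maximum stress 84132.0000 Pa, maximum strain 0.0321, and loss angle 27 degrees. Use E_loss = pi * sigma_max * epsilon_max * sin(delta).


E_loss = pi * sigma_max * epsilon_max * sin(delta)
delta = 27 deg = 0.4712 rad
sin(delta) = 0.4540
E_loss = pi * 84132.0000 * 0.0321 * 0.4540
E_loss = 3851.7925


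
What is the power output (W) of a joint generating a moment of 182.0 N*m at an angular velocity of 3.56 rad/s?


P = M * omega
P = 182.0 * 3.56
P = 647.9200


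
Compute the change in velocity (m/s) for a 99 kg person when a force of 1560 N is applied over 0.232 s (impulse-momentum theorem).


J = F * dt = 1560 * 0.232 = 361.9200 N*s
delta_v = J / m
delta_v = 361.9200 / 99
delta_v = 3.6558


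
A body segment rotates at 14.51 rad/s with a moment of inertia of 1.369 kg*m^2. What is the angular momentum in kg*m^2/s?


L = I * omega
L = 1.369 * 14.51
L = 19.8642


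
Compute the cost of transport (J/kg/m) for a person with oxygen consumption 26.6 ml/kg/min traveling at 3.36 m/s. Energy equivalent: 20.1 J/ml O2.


Power per kg = VO2 * 20.1 / 60
Power per kg = 26.6 * 20.1 / 60 = 8.9110 W/kg
Cost = power_per_kg / speed
Cost = 8.9110 / 3.36
Cost = 2.6521


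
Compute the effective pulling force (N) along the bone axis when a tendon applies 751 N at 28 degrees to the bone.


F_eff = F_tendon * cos(theta)
theta = 28 deg = 0.4887 rad
cos(theta) = 0.8829
F_eff = 751 * 0.8829
F_eff = 663.0936


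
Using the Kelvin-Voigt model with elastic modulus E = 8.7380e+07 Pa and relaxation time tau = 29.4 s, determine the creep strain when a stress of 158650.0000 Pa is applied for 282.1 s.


epsilon(t) = (sigma/E) * (1 - exp(-t/tau))
sigma/E = 158650.0000 / 8.7380e+07 = 0.0018
exp(-t/tau) = exp(-282.1 / 29.4) = 6.8052e-05
epsilon = 0.0018 * (1 - 6.8052e-05)
epsilon = 0.0018


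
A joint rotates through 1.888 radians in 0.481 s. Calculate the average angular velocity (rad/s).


omega = delta_theta / delta_t
omega = 1.888 / 0.481
omega = 3.9252


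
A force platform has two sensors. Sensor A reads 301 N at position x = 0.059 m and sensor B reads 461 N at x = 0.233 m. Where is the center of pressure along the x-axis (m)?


COP_x = (F1*x1 + F2*x2) / (F1 + F2)
COP_x = (301*0.059 + 461*0.233) / (301 + 461)
Numerator = 125.1720
Denominator = 762
COP_x = 0.1643


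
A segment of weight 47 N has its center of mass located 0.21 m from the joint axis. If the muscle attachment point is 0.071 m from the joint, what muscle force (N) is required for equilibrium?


F_muscle = W * d_load / d_muscle
F_muscle = 47 * 0.21 / 0.071
Numerator = 9.8700
F_muscle = 139.0141


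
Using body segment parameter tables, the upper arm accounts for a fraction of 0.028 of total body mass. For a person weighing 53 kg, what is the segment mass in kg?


m_segment = body_mass * fraction
m_segment = 53 * 0.028
m_segment = 1.4840


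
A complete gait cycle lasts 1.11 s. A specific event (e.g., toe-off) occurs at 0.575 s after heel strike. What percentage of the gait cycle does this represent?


pct = (event_time / cycle_time) * 100
pct = (0.575 / 1.11) * 100
ratio = 0.5180
pct = 51.8018


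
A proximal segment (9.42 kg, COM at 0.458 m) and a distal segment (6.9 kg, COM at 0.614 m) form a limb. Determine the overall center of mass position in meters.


COM = (m1*x1 + m2*x2) / (m1 + m2)
COM = (9.42*0.458 + 6.9*0.614) / (9.42 + 6.9)
Numerator = 8.5510
Denominator = 16.3200
COM = 0.5240


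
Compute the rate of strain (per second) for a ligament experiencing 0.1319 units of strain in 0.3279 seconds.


strain_rate = delta_strain / delta_t
strain_rate = 0.1319 / 0.3279
strain_rate = 0.4023


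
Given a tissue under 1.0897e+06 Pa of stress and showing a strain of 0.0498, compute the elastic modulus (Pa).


E = stress / strain
E = 1.0897e+06 / 0.0498
E = 2.1882e+07


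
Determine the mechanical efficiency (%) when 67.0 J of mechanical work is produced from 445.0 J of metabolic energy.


eta = (W_mech / E_meta) * 100
eta = (67.0 / 445.0) * 100
ratio = 0.1506
eta = 15.0562


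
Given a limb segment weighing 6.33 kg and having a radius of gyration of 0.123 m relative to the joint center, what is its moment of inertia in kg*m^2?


I = m * k^2
I = 6.33 * 0.123^2
k^2 = 0.0151
I = 0.0958


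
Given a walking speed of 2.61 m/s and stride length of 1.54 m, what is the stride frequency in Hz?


f = v / stride_length
f = 2.61 / 1.54
f = 1.6948


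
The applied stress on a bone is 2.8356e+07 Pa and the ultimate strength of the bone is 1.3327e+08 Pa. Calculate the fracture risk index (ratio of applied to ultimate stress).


FRI = applied / ultimate
FRI = 2.8356e+07 / 1.3327e+08
FRI = 0.2128


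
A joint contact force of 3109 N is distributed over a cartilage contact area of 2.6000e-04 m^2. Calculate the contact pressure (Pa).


P = F / A
P = 3109 / 2.6000e-04
P = 1.1958e+07


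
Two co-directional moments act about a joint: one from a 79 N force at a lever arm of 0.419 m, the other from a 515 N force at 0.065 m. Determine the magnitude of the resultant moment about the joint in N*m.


M = F1 * d1 + F2 * d2
M = 79 * 0.419 + 515 * 0.065
M = 33.1010 + 33.4750
M = 66.5760


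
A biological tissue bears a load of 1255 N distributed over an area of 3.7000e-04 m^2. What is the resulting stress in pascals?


stress = F / A
stress = 1255 / 3.7000e-04
stress = 3.3919e+06


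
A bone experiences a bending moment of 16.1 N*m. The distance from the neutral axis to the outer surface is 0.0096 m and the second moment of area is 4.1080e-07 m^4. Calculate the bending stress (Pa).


sigma = M * c / I
sigma = 16.1 * 0.0096 / 4.1080e-07
M * c = 0.1546
sigma = 376241.4800


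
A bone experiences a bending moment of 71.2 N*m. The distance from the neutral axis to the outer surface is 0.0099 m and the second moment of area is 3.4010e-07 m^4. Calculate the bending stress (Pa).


sigma = M * c / I
sigma = 71.2 * 0.0099 / 3.4010e-07
M * c = 0.7049
sigma = 2.0726e+06


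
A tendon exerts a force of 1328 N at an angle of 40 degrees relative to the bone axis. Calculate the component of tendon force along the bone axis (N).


F_eff = F_tendon * cos(theta)
theta = 40 deg = 0.6981 rad
cos(theta) = 0.7660
F_eff = 1328 * 0.7660
F_eff = 1017.3070


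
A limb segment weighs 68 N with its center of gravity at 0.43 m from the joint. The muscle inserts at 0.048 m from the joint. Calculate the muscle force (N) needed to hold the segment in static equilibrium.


F_muscle = W * d_load / d_muscle
F_muscle = 68 * 0.43 / 0.048
Numerator = 29.2400
F_muscle = 609.1667


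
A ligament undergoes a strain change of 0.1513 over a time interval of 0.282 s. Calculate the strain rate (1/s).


strain_rate = delta_strain / delta_t
strain_rate = 0.1513 / 0.282
strain_rate = 0.5365


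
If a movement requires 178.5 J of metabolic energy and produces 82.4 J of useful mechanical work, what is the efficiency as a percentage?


eta = (W_mech / E_meta) * 100
eta = (82.4 / 178.5) * 100
ratio = 0.4616
eta = 46.1625


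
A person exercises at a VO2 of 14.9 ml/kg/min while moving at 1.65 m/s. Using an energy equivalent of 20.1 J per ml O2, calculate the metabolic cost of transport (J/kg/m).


Power per kg = VO2 * 20.1 / 60
Power per kg = 14.9 * 20.1 / 60 = 4.9915 W/kg
Cost = power_per_kg / speed
Cost = 4.9915 / 1.65
Cost = 3.0252


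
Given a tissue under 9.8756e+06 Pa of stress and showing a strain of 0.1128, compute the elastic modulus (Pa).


E = stress / strain
E = 9.8756e+06 / 0.1128
E = 8.7550e+07


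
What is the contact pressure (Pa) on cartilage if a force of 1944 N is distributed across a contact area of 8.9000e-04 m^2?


P = F / A
P = 1944 / 8.9000e-04
P = 2.1843e+06


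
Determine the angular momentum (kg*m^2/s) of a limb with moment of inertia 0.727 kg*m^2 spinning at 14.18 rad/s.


L = I * omega
L = 0.727 * 14.18
L = 10.3089


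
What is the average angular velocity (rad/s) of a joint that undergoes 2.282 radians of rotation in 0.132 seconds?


omega = delta_theta / delta_t
omega = 2.282 / 0.132
omega = 17.2879


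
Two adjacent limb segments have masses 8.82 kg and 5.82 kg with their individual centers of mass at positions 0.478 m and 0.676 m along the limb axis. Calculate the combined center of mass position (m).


COM = (m1*x1 + m2*x2) / (m1 + m2)
COM = (8.82*0.478 + 5.82*0.676) / (8.82 + 5.82)
Numerator = 8.1503
Denominator = 14.6400
COM = 0.5567


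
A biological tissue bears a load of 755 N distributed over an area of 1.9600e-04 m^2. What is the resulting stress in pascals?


stress = F / A
stress = 755 / 1.9600e-04
stress = 3.8520e+06


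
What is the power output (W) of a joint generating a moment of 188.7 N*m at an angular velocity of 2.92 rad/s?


P = M * omega
P = 188.7 * 2.92
P = 551.0040


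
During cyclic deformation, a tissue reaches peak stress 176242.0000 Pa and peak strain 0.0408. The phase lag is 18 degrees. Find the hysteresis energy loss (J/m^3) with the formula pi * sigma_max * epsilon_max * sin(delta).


E_loss = pi * sigma_max * epsilon_max * sin(delta)
delta = 18 deg = 0.3142 rad
sin(delta) = 0.3090
E_loss = pi * 176242.0000 * 0.0408 * 0.3090
E_loss = 6980.7456


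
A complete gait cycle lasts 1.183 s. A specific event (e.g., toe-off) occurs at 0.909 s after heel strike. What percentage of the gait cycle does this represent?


pct = (event_time / cycle_time) * 100
pct = (0.909 / 1.183) * 100
ratio = 0.7684
pct = 76.8385


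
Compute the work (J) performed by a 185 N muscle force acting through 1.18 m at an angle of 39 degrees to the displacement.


W = F * d * cos(theta)
theta = 39 deg = 0.6807 rad
cos(theta) = 0.7771
W = 185 * 1.18 * 0.7771
W = 169.6510


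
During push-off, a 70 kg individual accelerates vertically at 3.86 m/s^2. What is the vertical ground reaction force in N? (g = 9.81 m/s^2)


GRF = m * (g + a)
GRF = 70 * (9.81 + 3.86)
GRF = 70 * 13.6700
GRF = 956.9000


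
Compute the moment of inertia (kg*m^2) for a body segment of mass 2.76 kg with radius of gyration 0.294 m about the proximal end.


I = m * k^2
I = 2.76 * 0.294^2
k^2 = 0.0864
I = 0.2386


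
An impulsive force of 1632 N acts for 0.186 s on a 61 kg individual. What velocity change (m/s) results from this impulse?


J = F * dt = 1632 * 0.186 = 303.5520 N*s
delta_v = J / m
delta_v = 303.5520 / 61
delta_v = 4.9763


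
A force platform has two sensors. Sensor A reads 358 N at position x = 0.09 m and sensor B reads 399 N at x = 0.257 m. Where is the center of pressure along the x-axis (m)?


COP_x = (F1*x1 + F2*x2) / (F1 + F2)
COP_x = (358*0.09 + 399*0.257) / (358 + 399)
Numerator = 134.7630
Denominator = 757
COP_x = 0.1780


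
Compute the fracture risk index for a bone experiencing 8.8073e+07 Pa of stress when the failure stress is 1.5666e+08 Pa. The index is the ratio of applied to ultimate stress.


FRI = applied / ultimate
FRI = 8.8073e+07 / 1.5666e+08
FRI = 0.5622


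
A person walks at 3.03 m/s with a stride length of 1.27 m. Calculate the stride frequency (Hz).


f = v / stride_length
f = 3.03 / 1.27
f = 2.3858


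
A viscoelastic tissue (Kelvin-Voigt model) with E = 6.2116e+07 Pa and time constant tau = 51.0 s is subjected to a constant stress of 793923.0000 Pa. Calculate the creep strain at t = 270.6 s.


epsilon(t) = (sigma/E) * (1 - exp(-t/tau))
sigma/E = 793923.0000 / 6.2116e+07 = 0.0128
exp(-t/tau) = exp(-270.6 / 51.0) = 0.0050
epsilon = 0.0128 * (1 - 0.0050)
epsilon = 0.0127


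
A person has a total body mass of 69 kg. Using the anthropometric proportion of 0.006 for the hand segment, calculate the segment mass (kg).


m_segment = body_mass * fraction
m_segment = 69 * 0.006
m_segment = 0.4140


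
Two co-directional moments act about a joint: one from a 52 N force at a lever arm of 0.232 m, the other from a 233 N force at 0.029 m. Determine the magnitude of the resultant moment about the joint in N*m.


M = F1 * d1 + F2 * d2
M = 52 * 0.232 + 233 * 0.029
M = 12.0640 + 6.7570
M = 18.8210


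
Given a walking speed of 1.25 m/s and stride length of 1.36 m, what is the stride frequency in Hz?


f = v / stride_length
f = 1.25 / 1.36
f = 0.9191


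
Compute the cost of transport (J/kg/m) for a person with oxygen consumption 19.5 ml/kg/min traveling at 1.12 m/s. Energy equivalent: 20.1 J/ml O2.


Power per kg = VO2 * 20.1 / 60
Power per kg = 19.5 * 20.1 / 60 = 6.5325 W/kg
Cost = power_per_kg / speed
Cost = 6.5325 / 1.12
Cost = 5.8326


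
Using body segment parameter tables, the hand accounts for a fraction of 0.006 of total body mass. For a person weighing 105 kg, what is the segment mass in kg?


m_segment = body_mass * fraction
m_segment = 105 * 0.006
m_segment = 0.6300


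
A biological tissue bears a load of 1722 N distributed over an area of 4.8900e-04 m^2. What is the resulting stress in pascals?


stress = F / A
stress = 1722 / 4.8900e-04
stress = 3.5215e+06


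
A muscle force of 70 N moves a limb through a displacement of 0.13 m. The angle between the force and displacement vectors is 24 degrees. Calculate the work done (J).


W = F * d * cos(theta)
theta = 24 deg = 0.4189 rad
cos(theta) = 0.9135
W = 70 * 0.13 * 0.9135
W = 8.3133


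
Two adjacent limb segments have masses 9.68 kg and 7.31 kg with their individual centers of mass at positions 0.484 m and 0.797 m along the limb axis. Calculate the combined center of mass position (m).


COM = (m1*x1 + m2*x2) / (m1 + m2)
COM = (9.68*0.484 + 7.31*0.797) / (9.68 + 7.31)
Numerator = 10.5112
Denominator = 16.9900
COM = 0.6187


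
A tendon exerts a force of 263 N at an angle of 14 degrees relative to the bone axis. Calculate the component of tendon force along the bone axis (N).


F_eff = F_tendon * cos(theta)
theta = 14 deg = 0.2443 rad
cos(theta) = 0.9703
F_eff = 263 * 0.9703
F_eff = 255.1878


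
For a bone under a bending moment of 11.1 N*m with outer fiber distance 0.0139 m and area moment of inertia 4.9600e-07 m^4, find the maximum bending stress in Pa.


sigma = M * c / I
sigma = 11.1 * 0.0139 / 4.9600e-07
M * c = 0.1543
sigma = 311068.5484


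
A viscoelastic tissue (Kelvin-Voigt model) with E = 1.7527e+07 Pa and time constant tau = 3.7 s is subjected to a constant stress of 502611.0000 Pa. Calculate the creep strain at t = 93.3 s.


epsilon(t) = (sigma/E) * (1 - exp(-t/tau))
sigma/E = 502611.0000 / 1.7527e+07 = 0.0287
exp(-t/tau) = exp(-93.3 / 3.7) = 1.1188e-11
epsilon = 0.0287 * (1 - 1.1188e-11)
epsilon = 0.0287


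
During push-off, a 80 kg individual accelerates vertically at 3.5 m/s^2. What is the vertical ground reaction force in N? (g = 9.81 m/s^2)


GRF = m * (g + a)
GRF = 80 * (9.81 + 3.5)
GRF = 80 * 13.3100
GRF = 1064.8000


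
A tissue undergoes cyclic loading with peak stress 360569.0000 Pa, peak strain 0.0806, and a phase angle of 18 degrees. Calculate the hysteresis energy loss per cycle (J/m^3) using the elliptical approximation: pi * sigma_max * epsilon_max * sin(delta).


E_loss = pi * sigma_max * epsilon_max * sin(delta)
delta = 18 deg = 0.3142 rad
sin(delta) = 0.3090
E_loss = pi * 360569.0000 * 0.0806 * 0.3090
E_loss = 28213.4155


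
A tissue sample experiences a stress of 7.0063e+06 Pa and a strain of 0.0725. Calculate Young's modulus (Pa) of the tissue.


E = stress / strain
E = 7.0063e+06 / 0.0725
E = 9.6639e+07


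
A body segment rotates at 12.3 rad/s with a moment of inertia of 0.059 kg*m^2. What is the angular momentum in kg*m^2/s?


L = I * omega
L = 0.059 * 12.3
L = 0.7257


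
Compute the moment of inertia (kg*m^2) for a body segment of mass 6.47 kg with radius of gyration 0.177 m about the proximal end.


I = m * k^2
I = 6.47 * 0.177^2
k^2 = 0.0313
I = 0.2027


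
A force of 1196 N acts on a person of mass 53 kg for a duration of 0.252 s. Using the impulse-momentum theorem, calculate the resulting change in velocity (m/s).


J = F * dt = 1196 * 0.252 = 301.3920 N*s
delta_v = J / m
delta_v = 301.3920 / 53
delta_v = 5.6866


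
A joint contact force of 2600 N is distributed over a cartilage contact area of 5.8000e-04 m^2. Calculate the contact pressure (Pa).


P = F / A
P = 2600 / 5.8000e-04
P = 4.4828e+06


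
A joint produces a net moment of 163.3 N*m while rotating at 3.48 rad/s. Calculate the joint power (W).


P = M * omega
P = 163.3 * 3.48
P = 568.2840


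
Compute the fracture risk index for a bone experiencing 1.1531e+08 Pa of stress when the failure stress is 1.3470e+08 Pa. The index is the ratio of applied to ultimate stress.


FRI = applied / ultimate
FRI = 1.1531e+08 / 1.3470e+08
FRI = 0.8561


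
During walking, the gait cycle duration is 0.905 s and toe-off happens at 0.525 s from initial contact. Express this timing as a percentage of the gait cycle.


pct = (event_time / cycle_time) * 100
pct = (0.525 / 0.905) * 100
ratio = 0.5801
pct = 58.0110


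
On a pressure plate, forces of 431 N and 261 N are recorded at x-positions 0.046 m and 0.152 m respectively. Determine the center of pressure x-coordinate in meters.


COP_x = (F1*x1 + F2*x2) / (F1 + F2)
COP_x = (431*0.046 + 261*0.152) / (431 + 261)
Numerator = 59.4980
Denominator = 692
COP_x = 0.0860


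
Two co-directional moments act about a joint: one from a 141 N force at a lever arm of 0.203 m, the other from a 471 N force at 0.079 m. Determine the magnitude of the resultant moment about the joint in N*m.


M = F1 * d1 + F2 * d2
M = 141 * 0.203 + 471 * 0.079
M = 28.6230 + 37.2090
M = 65.8320


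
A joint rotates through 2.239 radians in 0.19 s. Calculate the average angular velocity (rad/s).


omega = delta_theta / delta_t
omega = 2.239 / 0.19
omega = 11.7842


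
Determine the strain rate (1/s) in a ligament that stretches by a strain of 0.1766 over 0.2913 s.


strain_rate = delta_strain / delta_t
strain_rate = 0.1766 / 0.2913
strain_rate = 0.6062


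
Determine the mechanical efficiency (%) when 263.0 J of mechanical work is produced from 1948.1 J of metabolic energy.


eta = (W_mech / E_meta) * 100
eta = (263.0 / 1948.1) * 100
ratio = 0.1350
eta = 13.5003


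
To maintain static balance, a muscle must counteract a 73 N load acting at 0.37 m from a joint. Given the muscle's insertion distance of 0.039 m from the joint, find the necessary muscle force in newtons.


F_muscle = W * d_load / d_muscle
F_muscle = 73 * 0.37 / 0.039
Numerator = 27.0100
F_muscle = 692.5641


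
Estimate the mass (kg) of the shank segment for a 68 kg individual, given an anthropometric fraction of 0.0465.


m_segment = body_mass * fraction
m_segment = 68 * 0.0465
m_segment = 3.1620


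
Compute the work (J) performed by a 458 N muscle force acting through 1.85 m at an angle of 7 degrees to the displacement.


W = F * d * cos(theta)
theta = 7 deg = 0.1222 rad
cos(theta) = 0.9925
W = 458 * 1.85 * 0.9925
W = 840.9844


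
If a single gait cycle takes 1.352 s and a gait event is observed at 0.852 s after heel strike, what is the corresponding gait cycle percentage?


pct = (event_time / cycle_time) * 100
pct = (0.852 / 1.352) * 100
ratio = 0.6302
pct = 63.0178


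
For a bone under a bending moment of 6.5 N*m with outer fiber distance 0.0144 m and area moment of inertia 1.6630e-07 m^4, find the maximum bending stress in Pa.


sigma = M * c / I
sigma = 6.5 * 0.0144 / 1.6630e-07
M * c = 0.0936
sigma = 562838.2441


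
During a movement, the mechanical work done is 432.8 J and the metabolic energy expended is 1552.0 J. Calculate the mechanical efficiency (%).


eta = (W_mech / E_meta) * 100
eta = (432.8 / 1552.0) * 100
ratio = 0.2789
eta = 27.8866


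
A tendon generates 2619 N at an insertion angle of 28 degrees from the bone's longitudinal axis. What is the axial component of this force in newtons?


F_eff = F_tendon * cos(theta)
theta = 28 deg = 0.4887 rad
cos(theta) = 0.8829
F_eff = 2619 * 0.8829
F_eff = 2312.4397


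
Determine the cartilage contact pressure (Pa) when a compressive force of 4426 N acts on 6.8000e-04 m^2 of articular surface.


P = F / A
P = 4426 / 6.8000e-04
P = 6.5088e+06


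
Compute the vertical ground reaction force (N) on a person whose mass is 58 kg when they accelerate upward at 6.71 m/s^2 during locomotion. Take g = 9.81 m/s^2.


GRF = m * (g + a)
GRF = 58 * (9.81 + 6.71)
GRF = 58 * 16.5200
GRF = 958.1600
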